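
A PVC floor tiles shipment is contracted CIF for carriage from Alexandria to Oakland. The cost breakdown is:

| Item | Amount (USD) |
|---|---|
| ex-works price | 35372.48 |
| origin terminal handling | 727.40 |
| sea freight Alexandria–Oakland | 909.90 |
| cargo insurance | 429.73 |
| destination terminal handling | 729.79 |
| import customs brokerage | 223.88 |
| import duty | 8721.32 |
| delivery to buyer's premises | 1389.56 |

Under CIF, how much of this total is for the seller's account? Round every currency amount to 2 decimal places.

CIF: the seller pays costs through ocean freight and marine insurance to the destination port.
Seller's account: goods 35372.48 + origin terminal 727.40 + freight 909.90 + insurance 429.73 = 37439.51
Buyer's account: destination terminal 729.79 + brokerage 223.88 + duty 8721.32 + delivery 1389.56 = 11064.55

Seller's account: USD 37439.51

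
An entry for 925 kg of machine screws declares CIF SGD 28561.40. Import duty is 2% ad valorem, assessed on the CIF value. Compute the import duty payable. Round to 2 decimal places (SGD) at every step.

Import duty: SGD 571.23

Import duty = 28561.40 × 2% = 571.23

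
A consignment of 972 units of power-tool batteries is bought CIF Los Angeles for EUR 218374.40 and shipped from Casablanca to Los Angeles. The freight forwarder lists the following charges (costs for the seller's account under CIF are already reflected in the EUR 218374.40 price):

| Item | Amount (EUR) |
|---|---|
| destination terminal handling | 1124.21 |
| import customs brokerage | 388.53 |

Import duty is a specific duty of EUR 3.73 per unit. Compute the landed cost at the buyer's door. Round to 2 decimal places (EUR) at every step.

CIF: the seller pays costs through ocean freight and marine insurance to the destination port.
The CIF price already equals the CIF value: 218374.40
Import duty = 972 × 3.73 = 3625.56
Buyer bears: destination terminal 1124.21 + brokerage 388.53 + duty 3625.56 = 5138.30
Landed cost = invoice 218374.40 + 5138.30 = 223512.70

Total landed cost: EUR 223512.70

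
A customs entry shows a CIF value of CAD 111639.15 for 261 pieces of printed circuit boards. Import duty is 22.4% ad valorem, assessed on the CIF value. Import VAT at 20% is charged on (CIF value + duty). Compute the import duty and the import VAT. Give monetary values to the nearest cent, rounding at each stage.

Import duty = 111639.15 × 22.4% = 25007.17
VAT base = CIF + duty = 111639.15 + 25007.17 = 136646.32
Import VAT = 136646.32 × 20% = 27329.26

Import duty: CAD 25007.17; import VAT: CAD 27329.26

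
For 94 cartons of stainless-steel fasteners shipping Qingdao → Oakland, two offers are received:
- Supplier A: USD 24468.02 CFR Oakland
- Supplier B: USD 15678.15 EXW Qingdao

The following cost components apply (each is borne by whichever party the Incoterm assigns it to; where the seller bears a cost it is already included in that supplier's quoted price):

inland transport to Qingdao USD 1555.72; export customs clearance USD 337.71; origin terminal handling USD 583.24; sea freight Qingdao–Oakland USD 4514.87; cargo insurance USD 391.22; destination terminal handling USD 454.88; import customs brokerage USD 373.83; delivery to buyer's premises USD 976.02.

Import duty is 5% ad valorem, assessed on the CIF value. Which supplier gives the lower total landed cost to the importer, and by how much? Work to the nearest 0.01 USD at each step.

Supplier B is cheaper by USD 1888.24

Supplier A (CFR):
CIF value = CFR price + insurance = 24468.02 + 391.22 = 24859.24
Import duty = 24859.24 × 5% = 1242.96
Buyer bears (A): 391.22 + 454.88 + 373.83 + 976.02 = 2195.95
Landed cost (A) = invoice 24468.02 + 2195.95 + duty 1242.96 = 27906.93
Supplier B (EXW):
CIF value = EXW price + inland to port + export clearance + origin terminal + freight + insurance = 15678.15 + 1555.72 + 337.71 + 583.24 + 4514.87 + 391.22 = 23060.91
Import duty = 23060.91 × 5% = 1153.05
Buyer bears (B): 1555.72 + 337.71 + 583.24 + 4514.87 + 391.22 + 454.88 + 373.83 + 976.02 = 9187.49
Landed cost (B) = invoice 15678.15 + 9187.49 + duty 1153.05 = 26018.69
Difference = |27906.93 − 26018.69| = 1888.24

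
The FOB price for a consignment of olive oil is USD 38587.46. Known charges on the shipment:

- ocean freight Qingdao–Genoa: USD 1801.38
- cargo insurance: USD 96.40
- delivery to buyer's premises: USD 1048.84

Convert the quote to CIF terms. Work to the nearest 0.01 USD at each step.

Not relevant to the conversion: delivery — on the buyer under both terms; not part of either seller's price.
From FOB to CIF, the seller additionally bears: freight, insurance.
CIF price = 38587.46 + 1801.38 + 96.40 = 40485.24

CIF price: USD 40485.24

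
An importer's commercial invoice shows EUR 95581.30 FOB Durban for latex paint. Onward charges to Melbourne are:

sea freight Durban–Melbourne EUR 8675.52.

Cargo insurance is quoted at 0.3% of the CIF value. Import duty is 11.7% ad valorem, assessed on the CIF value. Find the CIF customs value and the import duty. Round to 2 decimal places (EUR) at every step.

CIF value: EUR 104570.53; import duty: EUR 12234.75

Let C be the CIF value. C = FOB price + freight + 0.3% × C
C − 0.3% × C = 95581.30 + 8675.52
0.997 × C = 104256.82
C = 104256.82 / 0.997 = 104570.53
Insurance premium = 0.3% × 104570.53 = 313.71
Import duty = 104570.53 × 11.7% = 12234.75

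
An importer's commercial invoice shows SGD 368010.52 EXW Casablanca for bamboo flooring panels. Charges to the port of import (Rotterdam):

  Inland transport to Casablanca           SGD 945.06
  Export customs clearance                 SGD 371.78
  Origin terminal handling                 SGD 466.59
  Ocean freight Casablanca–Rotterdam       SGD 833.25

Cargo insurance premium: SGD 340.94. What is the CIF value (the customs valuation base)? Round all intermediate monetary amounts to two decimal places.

CIF value: SGD 370968.14

CIF = EXW price + pre-shipment costs + freight + insurance
CIF = 368010.52 + 945.06 + 371.78 + 466.59 + 833.25 + 340.94 = 370968.14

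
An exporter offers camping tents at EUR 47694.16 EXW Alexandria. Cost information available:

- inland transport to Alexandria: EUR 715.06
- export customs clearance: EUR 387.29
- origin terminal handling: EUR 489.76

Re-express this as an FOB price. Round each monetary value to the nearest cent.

FOB price: EUR 49286.27

From EXW to FOB, the seller additionally bears: inland to port, export clearance, origin terminal.
FOB price = 47694.16 + 715.06 + 387.29 + 489.76 = 49286.27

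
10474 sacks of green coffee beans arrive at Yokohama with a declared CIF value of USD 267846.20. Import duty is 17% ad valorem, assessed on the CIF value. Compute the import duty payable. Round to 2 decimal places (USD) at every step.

Import duty: USD 45533.85

Import duty = 267846.20 × 17% = 45533.85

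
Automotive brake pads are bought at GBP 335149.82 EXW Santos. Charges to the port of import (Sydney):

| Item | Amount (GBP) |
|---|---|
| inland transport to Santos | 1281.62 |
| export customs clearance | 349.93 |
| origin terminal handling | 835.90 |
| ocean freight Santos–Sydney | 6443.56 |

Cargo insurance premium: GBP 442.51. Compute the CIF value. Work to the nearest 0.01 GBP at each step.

CIF value: GBP 344503.34

CIF = EXW price + pre-shipment costs + freight + insurance
CIF = 335149.82 + 1281.62 + 349.93 + 835.90 + 6443.56 + 442.51 = 344503.34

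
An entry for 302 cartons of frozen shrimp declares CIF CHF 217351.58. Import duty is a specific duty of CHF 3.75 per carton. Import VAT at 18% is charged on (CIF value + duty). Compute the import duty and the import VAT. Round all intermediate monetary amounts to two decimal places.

Import duty: CHF 1132.50; import VAT: CHF 39327.13

Import duty = 302 × 3.75 = 1132.50
VAT base = CIF + duty = 217351.58 + 1132.50 = 218484.08
Import VAT = 218484.08 × 18% = 39327.13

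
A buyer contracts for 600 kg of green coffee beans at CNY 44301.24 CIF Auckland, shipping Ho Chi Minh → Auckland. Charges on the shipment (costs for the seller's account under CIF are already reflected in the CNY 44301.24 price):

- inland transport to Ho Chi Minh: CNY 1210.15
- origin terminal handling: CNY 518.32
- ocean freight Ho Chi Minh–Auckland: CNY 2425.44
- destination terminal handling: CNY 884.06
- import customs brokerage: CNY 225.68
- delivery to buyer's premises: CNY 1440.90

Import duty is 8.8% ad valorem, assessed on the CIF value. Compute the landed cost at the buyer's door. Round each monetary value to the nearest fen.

CIF: the seller pays costs through ocean freight and marine insurance to the destination port.
Already in the invoice (seller's account under CIF): inland to port, origin terminal, freight — exclude.
The CIF price already equals the CIF value: 44301.24
Import duty = 44301.24 × 8.8% = 3898.51
Buyer bears: destination terminal 884.06 + brokerage 225.68 + delivery 1440.90 + duty 3898.51 = 6449.15
Landed cost = invoice 44301.24 + 6449.15 = 50750.39

Total landed cost: CNY 50750.39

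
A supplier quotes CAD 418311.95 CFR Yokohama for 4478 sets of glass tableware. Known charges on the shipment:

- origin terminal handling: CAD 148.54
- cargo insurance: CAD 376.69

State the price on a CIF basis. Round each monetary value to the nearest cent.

CIF price: CAD 418688.64

Not relevant to the conversion: origin terminal — on the seller under both CFR and CIF; already in the CFR price and stays in the CIF price.
From CFR to CIF, the seller additionally bears: insurance.
CIF price = 418311.95 + 376.69 = 418688.64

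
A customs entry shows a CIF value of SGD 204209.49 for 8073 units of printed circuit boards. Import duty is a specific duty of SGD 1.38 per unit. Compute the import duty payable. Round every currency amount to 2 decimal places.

Import duty = 8073 × 1.38 = 11140.74

Import duty: SGD 11140.74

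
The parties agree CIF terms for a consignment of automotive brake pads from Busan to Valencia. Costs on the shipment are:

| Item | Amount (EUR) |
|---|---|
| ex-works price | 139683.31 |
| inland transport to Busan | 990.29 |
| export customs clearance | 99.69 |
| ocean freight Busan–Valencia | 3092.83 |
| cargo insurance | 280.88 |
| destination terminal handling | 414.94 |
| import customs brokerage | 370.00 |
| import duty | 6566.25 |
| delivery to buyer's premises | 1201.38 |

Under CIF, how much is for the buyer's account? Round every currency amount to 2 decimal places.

CIF: the seller pays costs through ocean freight and marine insurance to the destination port.
Seller's account: goods 139683.31 + inland to port 990.29 + export clearance 99.69 + freight 3092.83 + insurance 280.88 = 144147.00
Buyer's account: destination terminal 414.94 + brokerage 370.00 + duty 6566.25 + delivery 1201.38 = 8552.57

Buyer's account: EUR 8552.57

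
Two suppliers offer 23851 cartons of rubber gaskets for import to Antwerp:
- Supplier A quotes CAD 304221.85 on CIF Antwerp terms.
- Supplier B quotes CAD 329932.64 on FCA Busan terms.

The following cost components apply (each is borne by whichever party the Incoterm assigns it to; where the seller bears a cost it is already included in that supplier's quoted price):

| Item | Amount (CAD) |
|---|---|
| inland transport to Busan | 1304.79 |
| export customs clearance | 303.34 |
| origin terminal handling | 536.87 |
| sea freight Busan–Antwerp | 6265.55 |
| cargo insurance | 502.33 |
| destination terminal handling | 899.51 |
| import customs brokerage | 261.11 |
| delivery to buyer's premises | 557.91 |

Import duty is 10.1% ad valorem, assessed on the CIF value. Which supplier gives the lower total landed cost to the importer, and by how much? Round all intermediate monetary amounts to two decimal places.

Supplier A is cheaper by CAD 36350.11

Supplier A (CIF):
The CIF price already equals the CIF value: 304221.85
Import duty = 304221.85 × 10.1% = 30726.41
Buyer bears (A): 899.51 + 261.11 + 557.91 = 1718.53
Landed cost (A) = invoice 304221.85 + 1718.53 + duty 30726.41 = 336666.79
Supplier B (FCA):
CIF value = FCA price + origin terminal + freight + insurance = 329932.64 + 536.87 + 6265.55 + 502.33 = 337237.39
Import duty = 337237.39 × 10.1% = 34060.98
Buyer bears (B): 536.87 + 6265.55 + 502.33 + 899.51 + 261.11 + 557.91 = 9023.28
Landed cost (B) = invoice 329932.64 + 9023.28 + duty 34060.98 = 373016.90
Difference = |336666.79 − 373016.90| = 36350.11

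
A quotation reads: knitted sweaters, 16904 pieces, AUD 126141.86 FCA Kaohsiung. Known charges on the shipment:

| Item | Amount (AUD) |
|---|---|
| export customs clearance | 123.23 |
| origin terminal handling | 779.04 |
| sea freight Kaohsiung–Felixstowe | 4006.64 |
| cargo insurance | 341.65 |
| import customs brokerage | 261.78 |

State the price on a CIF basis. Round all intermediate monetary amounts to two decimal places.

CIF price: AUD 131269.19

Not relevant to the conversion: export clearance — on the seller under both FCA and CIF; already in the FCA price and stays in the CIF price. brokerage — on the buyer under both terms; not part of either seller's price.
From FCA to CIF, the seller additionally bears: origin terminal, freight, insurance.
CIF price = 126141.86 + 779.04 + 4006.64 + 341.65 = 131269.19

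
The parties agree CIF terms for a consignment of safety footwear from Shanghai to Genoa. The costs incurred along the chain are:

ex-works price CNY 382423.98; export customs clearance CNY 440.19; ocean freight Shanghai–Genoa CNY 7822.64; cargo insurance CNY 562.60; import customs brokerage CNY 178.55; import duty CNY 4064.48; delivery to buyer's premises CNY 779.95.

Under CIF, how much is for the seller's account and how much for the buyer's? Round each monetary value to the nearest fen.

Seller: CNY 391249.41; buyer: CNY 5022.98

CIF: the seller pays costs through ocean freight and marine insurance to the destination port.
Seller's account: goods 382423.98 + export clearance 440.19 + freight 7822.64 + insurance 562.60 = 391249.41
Buyer's account: brokerage 178.55 + duty 4064.48 + delivery 779.95 = 5022.98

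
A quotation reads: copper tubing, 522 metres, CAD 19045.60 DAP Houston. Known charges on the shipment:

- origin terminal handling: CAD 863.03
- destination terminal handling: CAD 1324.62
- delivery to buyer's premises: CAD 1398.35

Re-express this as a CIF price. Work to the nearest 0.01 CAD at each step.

CIF price: CAD 16322.63

Not relevant to the conversion: origin terminal — on the seller under both DAP and CIF; already in the DAP price and stays in the CIF price.
From DAP to CIF, the seller no longer bears: destination terminal, delivery.
CIF price = 19045.60 − 1324.62 − 1398.35 = 16322.63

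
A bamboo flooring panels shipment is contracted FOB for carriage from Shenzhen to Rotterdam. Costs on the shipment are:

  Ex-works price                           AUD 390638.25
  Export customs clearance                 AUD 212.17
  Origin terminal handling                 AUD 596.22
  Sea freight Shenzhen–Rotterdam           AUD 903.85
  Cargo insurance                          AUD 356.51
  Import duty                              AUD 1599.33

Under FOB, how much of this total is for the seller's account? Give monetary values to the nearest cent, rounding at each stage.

Seller's account: AUD 391446.64

FOB: the seller bears costs until goods are on board at the origin port; the buyer bears freight, insurance and all costs thereafter.
Seller's account: goods 390638.25 + export clearance 212.17 + origin terminal 596.22 = 391446.64
Buyer's account: freight 903.85 + insurance 356.51 + duty 1599.33 = 2859.69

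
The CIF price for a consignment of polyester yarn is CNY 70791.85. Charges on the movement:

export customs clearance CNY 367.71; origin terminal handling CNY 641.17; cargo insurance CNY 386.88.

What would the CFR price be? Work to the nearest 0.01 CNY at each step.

Not relevant to the conversion: export clearance, origin terminal — on the seller under both CIF and CFR; already in the CIF price and stays in the CFR price.
From CIF to CFR, the seller no longer bears: insurance.
CFR price = 70791.85 − 386.88 = 70404.97

CFR price: CNY 70404.97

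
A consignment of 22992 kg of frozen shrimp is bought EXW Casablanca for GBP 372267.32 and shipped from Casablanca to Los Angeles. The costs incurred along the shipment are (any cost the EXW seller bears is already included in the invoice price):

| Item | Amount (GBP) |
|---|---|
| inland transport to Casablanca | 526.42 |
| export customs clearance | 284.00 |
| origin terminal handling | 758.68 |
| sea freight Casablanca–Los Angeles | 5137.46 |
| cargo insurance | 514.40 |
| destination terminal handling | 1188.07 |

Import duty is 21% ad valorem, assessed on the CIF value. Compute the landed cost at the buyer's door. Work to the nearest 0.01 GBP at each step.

Total landed cost: GBP 460368.89

EXW: the seller makes goods available at their premises; the buyer bears all onward costs.
CIF value = EXW price + inland to port + export clearance + origin terminal + freight + insurance = 372267.32 + 526.42 + 284.00 + 758.68 + 5137.46 + 514.40 = 379488.28
Import duty = 379488.28 × 21% = 79692.54
Buyer bears: inland to port 526.42 + export clearance 284.00 + origin terminal 758.68 + freight 5137.46 + insurance 514.40 + destination terminal 1188.07 + duty 79692.54 = 88101.57
Landed cost = invoice 372267.32 + 88101.57 = 460368.89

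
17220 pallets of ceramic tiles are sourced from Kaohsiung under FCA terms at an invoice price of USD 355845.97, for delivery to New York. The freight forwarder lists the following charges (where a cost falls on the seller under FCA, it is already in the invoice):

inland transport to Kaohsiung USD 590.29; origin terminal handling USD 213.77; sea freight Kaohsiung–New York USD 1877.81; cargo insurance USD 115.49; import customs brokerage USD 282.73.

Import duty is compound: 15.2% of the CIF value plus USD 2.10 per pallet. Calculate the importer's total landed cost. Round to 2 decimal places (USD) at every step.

FCA: the seller delivers export-cleared goods to the carrier; the buyer bears costs from that point.
Already in the invoice (seller's account under FCA): inland to port — exclude.
CIF value = FCA price + origin terminal + freight + insurance = 355845.97 + 213.77 + 1877.81 + 115.49 = 358053.04
Ad valorem component: 358053.04 × 15.2% = 54424.06
Specific component: 17220 × 2.10 = 36162.00
Import duty = 54424.06 + 36162.00 = 90586.06
Buyer bears: origin terminal 213.77 + freight 1877.81 + insurance 115.49 + brokerage 282.73 + duty 90586.06 = 93075.86
Landed cost = invoice 355845.97 + 93075.86 = 448921.83

Total landed cost: USD 448921.83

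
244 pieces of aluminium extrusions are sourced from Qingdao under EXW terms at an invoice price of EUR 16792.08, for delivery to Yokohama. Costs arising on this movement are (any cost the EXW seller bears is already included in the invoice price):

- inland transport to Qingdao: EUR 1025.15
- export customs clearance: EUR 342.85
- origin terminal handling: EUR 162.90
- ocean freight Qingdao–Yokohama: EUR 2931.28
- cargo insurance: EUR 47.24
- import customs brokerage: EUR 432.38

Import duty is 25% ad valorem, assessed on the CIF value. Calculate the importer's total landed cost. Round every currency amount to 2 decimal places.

EXW: the seller makes goods available at their premises; the buyer bears all onward costs.
CIF value = EXW price + inland to port + export clearance + origin terminal + freight + insurance = 16792.08 + 1025.15 + 342.85 + 162.90 + 2931.28 + 47.24 = 21301.50
Import duty = 21301.50 × 25% = 5325.38
Buyer bears: inland to port 1025.15 + export clearance 342.85 + origin terminal 162.90 + freight 2931.28 + insurance 47.24 + brokerage 432.38 + duty 5325.38 = 10267.18
Landed cost = invoice 16792.08 + 10267.18 = 27059.26

Total landed cost: EUR 27059.26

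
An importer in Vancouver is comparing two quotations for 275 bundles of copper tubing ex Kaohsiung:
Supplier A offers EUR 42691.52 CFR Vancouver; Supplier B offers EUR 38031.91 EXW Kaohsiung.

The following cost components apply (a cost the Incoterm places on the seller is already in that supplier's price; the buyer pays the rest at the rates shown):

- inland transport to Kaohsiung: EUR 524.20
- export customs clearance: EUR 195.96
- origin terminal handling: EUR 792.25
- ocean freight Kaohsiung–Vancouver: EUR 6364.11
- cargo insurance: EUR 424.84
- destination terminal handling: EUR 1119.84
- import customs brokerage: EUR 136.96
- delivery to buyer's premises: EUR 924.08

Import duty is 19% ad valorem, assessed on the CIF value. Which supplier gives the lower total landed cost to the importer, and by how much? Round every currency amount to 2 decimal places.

Supplier A is cheaper by EUR 3828.12

Supplier A (CFR):
CIF value = CFR price + insurance = 42691.52 + 424.84 = 43116.36
Import duty = 43116.36 × 19% = 8192.11
Buyer bears (A): 424.84 + 1119.84 + 136.96 + 924.08 = 2605.72
Landed cost (A) = invoice 42691.52 + 2605.72 + duty 8192.11 = 53489.35
Supplier B (EXW):
CIF value = EXW price + inland to port + export clearance + origin terminal + freight + insurance = 38031.91 + 524.20 + 195.96 + 792.25 + 6364.11 + 424.84 = 46333.27
Import duty = 46333.27 × 19% = 8803.32
Buyer bears (B): 524.20 + 195.96 + 792.25 + 6364.11 + 424.84 + 1119.84 + 136.96 + 924.08 = 10482.24
Landed cost (B) = invoice 38031.91 + 10482.24 + duty 8803.32 = 57317.47
Difference = |53489.35 − 57317.47| = 3828.12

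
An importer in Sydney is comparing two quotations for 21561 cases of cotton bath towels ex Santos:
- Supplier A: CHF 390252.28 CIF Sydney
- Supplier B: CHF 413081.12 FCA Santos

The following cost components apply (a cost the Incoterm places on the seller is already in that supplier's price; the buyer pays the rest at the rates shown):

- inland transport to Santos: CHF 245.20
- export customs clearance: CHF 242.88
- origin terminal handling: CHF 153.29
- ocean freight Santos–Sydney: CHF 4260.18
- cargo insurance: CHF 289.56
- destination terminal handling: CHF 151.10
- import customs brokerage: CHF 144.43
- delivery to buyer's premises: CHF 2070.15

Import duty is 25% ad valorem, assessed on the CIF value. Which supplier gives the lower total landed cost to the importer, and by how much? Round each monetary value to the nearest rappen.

Supplier A (CIF):
The CIF price already equals the CIF value: 390252.28
Import duty = 390252.28 × 25% = 97563.07
Buyer bears (A): 151.10 + 144.43 + 2070.15 = 2365.68
Landed cost (A) = invoice 390252.28 + 2365.68 + duty 97563.07 = 490181.03
Supplier B (FCA):
CIF value = FCA price + origin terminal + freight + insurance = 413081.12 + 153.29 + 4260.18 + 289.56 = 417784.15
Import duty = 417784.15 × 25% = 104446.04
Buyer bears (B): 153.29 + 4260.18 + 289.56 + 151.10 + 144.43 + 2070.15 = 7068.71
Landed cost (B) = invoice 413081.12 + 7068.71 + duty 104446.04 = 524595.87
Difference = |490181.03 − 524595.87| = 34414.84

Supplier A is cheaper by CHF 34414.84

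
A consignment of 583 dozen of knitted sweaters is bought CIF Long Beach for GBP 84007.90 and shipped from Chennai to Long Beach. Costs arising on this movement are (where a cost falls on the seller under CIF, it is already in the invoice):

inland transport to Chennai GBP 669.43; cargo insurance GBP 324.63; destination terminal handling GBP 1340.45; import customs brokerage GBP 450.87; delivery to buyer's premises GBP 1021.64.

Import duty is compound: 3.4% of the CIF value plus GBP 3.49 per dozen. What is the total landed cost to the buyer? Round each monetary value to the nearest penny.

CIF: the seller pays costs through ocean freight and marine insurance to the destination port.
Already in the invoice (seller's account under CIF): inland to port, insurance — exclude.
The CIF price already equals the CIF value: 84007.90
Ad valorem component: 84007.90 × 3.4% = 2856.27
Specific component: 583 × 3.49 = 2034.67
Import duty = 2856.27 + 2034.67 = 4890.94
Buyer bears: destination terminal 1340.45 + brokerage 450.87 + delivery 1021.64 + duty 4890.94 = 7703.90
Landed cost = invoice 84007.90 + 7703.90 = 91711.80

Total landed cost: GBP 91711.80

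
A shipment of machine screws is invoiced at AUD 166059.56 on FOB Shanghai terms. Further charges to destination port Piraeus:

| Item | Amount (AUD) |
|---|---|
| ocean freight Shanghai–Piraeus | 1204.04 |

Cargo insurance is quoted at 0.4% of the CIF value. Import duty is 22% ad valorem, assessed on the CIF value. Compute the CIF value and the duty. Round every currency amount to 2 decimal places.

CIF value: AUD 167935.34; import duty: AUD 36945.77

Let C be the CIF value. C = FOB price + freight + 0.4% × C
C − 0.4% × C = 166059.56 + 1204.04
0.996 × C = 167263.60
C = 167263.60 / 0.996 = 167935.34
Insurance premium = 0.4% × 167935.34 = 671.74
Import duty = 167935.34 × 22% = 36945.77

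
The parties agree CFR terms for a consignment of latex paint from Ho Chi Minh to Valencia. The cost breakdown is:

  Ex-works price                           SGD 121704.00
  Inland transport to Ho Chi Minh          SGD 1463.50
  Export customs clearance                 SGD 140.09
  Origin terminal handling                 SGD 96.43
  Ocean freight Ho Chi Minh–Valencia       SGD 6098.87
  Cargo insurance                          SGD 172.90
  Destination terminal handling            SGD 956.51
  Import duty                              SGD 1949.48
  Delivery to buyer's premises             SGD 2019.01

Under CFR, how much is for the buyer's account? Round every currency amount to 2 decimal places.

Buyer's account: SGD 5097.90

CFR: the seller pays costs through ocean freight to the destination port, but not insurance.
Seller's account: goods 121704.00 + inland to port 1463.50 + export clearance 140.09 + origin terminal 96.43 + freight 6098.87 = 129502.89
Buyer's account: insurance 172.90 + destination terminal 956.51 + duty 1949.48 + delivery 2019.01 = 5097.90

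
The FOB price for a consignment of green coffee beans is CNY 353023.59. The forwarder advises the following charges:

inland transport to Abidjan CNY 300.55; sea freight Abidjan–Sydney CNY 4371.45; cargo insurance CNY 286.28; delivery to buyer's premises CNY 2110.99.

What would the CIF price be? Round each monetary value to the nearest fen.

CIF price: CNY 357681.32

Not relevant to the conversion: inland to port — on the seller under both FOB and CIF; already in the FOB price and stays in the CIF price. delivery — on the buyer under both terms; not part of either seller's price.
From FOB to CIF, the seller additionally bears: freight, insurance.
CIF price = 353023.59 + 4371.45 + 286.28 = 357681.32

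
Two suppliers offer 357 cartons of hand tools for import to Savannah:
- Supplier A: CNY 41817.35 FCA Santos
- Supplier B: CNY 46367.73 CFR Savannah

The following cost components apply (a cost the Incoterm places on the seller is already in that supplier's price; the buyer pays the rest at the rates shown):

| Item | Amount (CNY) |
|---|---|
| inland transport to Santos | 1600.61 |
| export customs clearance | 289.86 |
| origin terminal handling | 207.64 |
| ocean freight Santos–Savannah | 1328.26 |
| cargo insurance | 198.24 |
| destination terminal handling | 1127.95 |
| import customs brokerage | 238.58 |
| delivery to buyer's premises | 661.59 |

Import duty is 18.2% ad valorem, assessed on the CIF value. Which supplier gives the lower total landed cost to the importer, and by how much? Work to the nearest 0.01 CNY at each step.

Supplier A (FCA):
CIF value = FCA price + origin terminal + freight + insurance = 41817.35 + 207.64 + 1328.26 + 198.24 = 43551.49
Import duty = 43551.49 × 18.2% = 7926.37
Buyer bears (A): 207.64 + 1328.26 + 198.24 + 1127.95 + 238.58 + 661.59 = 3762.26
Landed cost (A) = invoice 41817.35 + 3762.26 + duty 7926.37 = 53505.98
Supplier B (CFR):
CIF value = CFR price + insurance = 46367.73 + 198.24 = 46565.97
Import duty = 46565.97 × 18.2% = 8475.01
Buyer bears (B): 198.24 + 1127.95 + 238.58 + 661.59 = 2226.36
Landed cost (B) = invoice 46367.73 + 2226.36 + duty 8475.01 = 57069.10
Difference = |53505.98 − 57069.10| = 3563.12

Supplier A is cheaper by CNY 3563.12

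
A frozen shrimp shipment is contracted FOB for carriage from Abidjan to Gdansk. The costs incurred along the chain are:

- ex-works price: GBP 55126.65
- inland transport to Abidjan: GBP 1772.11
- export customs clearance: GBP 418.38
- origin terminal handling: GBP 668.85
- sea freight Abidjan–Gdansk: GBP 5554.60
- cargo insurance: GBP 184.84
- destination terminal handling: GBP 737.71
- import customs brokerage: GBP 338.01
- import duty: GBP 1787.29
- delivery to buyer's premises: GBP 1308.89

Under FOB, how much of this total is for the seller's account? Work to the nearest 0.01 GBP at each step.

FOB: the seller bears costs until goods are on board at the origin port; the buyer bears freight, insurance and all costs thereafter.
Seller's account: goods 55126.65 + inland to port 1772.11 + export clearance 418.38 + origin terminal 668.85 = 57985.99
Buyer's account: freight 5554.60 + insurance 184.84 + destination terminal 737.71 + brokerage 338.01 + duty 1787.29 + delivery 1308.89 = 9911.34

Seller's account: GBP 57985.99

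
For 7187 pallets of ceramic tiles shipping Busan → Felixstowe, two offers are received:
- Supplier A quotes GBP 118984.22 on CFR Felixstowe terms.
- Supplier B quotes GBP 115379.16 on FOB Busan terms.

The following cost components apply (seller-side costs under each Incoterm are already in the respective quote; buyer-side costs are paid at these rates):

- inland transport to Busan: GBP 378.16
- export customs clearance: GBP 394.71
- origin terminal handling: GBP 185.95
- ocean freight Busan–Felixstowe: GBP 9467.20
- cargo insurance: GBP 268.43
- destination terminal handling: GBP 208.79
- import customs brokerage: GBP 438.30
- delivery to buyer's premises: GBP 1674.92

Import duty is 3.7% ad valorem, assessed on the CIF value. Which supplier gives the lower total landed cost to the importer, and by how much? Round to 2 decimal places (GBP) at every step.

Supplier A (CFR):
CIF value = CFR price + insurance = 118984.22 + 268.43 = 119252.65
Import duty = 119252.65 × 3.7% = 4412.35
Buyer bears (A): 268.43 + 208.79 + 438.30 + 1674.92 = 2590.44
Landed cost (A) = invoice 118984.22 + 2590.44 + duty 4412.35 = 125987.01
Supplier B (FOB):
CIF value = FOB price + freight + insurance = 115379.16 + 9467.20 + 268.43 = 125114.79
Import duty = 125114.79 × 3.7% = 4629.25
Buyer bears (B): 9467.20 + 268.43 + 208.79 + 438.30 + 1674.92 = 12057.64
Landed cost (B) = invoice 115379.16 + 12057.64 + duty 4629.25 = 132066.05
Difference = |125987.01 − 132066.05| = 6079.04

Supplier A is cheaper by GBP 6079.04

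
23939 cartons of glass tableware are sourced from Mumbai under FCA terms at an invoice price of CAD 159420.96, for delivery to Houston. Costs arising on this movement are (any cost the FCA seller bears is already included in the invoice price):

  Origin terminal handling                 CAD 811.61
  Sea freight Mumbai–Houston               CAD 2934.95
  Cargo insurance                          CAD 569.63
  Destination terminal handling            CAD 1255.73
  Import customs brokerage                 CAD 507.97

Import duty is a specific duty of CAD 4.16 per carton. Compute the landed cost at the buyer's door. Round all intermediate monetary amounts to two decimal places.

Total landed cost: CAD 265087.09

FCA: the seller delivers export-cleared goods to the carrier; the buyer bears costs from that point.
CIF value = FCA price + origin terminal + freight + insurance = 159420.96 + 811.61 + 2934.95 + 569.63 = 163737.15
Import duty = 23939 × 4.16 = 99586.24
Buyer bears: origin terminal 811.61 + freight 2934.95 + insurance 569.63 + destination terminal 1255.73 + brokerage 507.97 + duty 99586.24 = 105666.13
Landed cost = invoice 159420.96 + 105666.13 = 265087.09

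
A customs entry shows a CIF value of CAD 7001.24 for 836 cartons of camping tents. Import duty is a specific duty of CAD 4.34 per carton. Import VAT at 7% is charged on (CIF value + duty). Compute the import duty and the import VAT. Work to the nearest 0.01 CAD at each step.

Import duty = 836 × 4.34 = 3628.24
VAT base = CIF + duty = 7001.24 + 3628.24 = 10629.48
Import VAT = 10629.48 × 7% = 744.06

Import duty: CAD 3628.24; import VAT: CAD 744.06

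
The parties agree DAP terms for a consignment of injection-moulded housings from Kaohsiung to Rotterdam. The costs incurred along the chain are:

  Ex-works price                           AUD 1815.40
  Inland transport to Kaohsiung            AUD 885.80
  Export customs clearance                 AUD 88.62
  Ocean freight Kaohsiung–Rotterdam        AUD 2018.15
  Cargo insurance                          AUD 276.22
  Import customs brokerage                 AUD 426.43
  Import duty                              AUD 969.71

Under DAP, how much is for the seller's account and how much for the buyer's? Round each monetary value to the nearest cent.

Seller: AUD 5084.19; buyer: AUD 1396.14

DAP: the seller bears all costs to the named destination except import duty and clearance.
Seller's account: goods 1815.40 + inland to port 885.80 + export clearance 88.62 + freight 2018.15 + insurance 276.22 = 5084.19
Buyer's account: brokerage 426.43 + duty 969.71 = 1396.14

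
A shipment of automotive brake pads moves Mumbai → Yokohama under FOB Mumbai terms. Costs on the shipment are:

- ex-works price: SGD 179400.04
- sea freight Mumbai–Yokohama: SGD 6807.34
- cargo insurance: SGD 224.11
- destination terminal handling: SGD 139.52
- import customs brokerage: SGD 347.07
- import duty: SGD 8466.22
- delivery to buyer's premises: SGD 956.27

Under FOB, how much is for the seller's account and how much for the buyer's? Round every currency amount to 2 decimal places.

Seller: SGD 179400.04; buyer: SGD 16940.53

FOB: the seller bears costs until goods are on board at the origin port; the buyer bears freight, insurance and all costs thereafter.
Seller's account: goods 179400.04 = 179400.04
Buyer's account: freight 6807.34 + insurance 224.11 + destination terminal 139.52 + brokerage 347.07 + duty 8466.22 + delivery 956.27 = 16940.53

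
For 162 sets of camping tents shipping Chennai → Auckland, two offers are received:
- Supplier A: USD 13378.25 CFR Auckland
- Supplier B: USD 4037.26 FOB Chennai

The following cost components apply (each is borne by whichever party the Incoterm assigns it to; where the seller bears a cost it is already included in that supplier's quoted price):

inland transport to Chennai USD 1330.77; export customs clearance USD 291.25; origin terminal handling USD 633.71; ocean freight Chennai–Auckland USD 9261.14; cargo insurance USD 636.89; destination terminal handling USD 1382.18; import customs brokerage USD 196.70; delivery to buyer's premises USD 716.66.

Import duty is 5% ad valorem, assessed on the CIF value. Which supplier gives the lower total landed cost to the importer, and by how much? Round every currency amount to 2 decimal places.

Supplier A (CFR):
CIF value = CFR price + insurance = 13378.25 + 636.89 = 14015.14
Import duty = 14015.14 × 5% = 700.76
Buyer bears (A): 636.89 + 1382.18 + 196.70 + 716.66 = 2932.43
Landed cost (A) = invoice 13378.25 + 2932.43 + duty 700.76 = 17011.44
Supplier B (FOB):
CIF value = FOB price + freight + insurance = 4037.26 + 9261.14 + 636.89 = 13935.29
Import duty = 13935.29 × 5% = 696.76
Buyer bears (B): 9261.14 + 636.89 + 1382.18 + 196.70 + 716.66 = 12193.57
Landed cost (B) = invoice 4037.26 + 12193.57 + duty 696.76 = 16927.59
Difference = |17011.44 − 16927.59| = 83.85

Supplier B is cheaper by USD 83.85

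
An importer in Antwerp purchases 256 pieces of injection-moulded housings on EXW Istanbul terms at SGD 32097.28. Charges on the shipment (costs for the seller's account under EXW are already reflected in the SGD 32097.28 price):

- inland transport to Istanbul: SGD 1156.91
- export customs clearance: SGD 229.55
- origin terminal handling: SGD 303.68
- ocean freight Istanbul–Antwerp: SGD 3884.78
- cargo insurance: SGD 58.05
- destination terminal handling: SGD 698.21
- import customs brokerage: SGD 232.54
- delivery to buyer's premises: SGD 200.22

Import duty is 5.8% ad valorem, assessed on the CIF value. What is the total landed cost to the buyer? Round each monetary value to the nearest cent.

EXW: the seller makes goods available at their premises; the buyer bears all onward costs.
CIF value = EXW price + inland to port + export clearance + origin terminal + freight + insurance = 32097.28 + 1156.91 + 229.55 + 303.68 + 3884.78 + 58.05 = 37730.25
Import duty = 37730.25 × 5.8% = 2188.35
Buyer bears: inland to port 1156.91 + export clearance 229.55 + origin terminal 303.68 + freight 3884.78 + insurance 58.05 + destination terminal 698.21 + brokerage 232.54 + delivery 200.22 + duty 2188.35 = 8952.29
Landed cost = invoice 32097.28 + 8952.29 = 41049.57

Total landed cost: SGD 41049.57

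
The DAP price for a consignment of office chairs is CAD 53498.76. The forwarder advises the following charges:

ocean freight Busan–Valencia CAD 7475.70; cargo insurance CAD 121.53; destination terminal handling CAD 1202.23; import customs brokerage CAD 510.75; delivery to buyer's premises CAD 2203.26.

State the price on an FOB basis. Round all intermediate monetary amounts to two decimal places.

FOB price: CAD 42496.04

Not relevant to the conversion: brokerage — on the buyer under both terms; not part of either seller's price.
From DAP to FOB, the seller no longer bears: freight, insurance, destination terminal, delivery.
FOB price = 53498.76 − 7475.70 − 121.53 − 1202.23 − 2203.26 = 42496.04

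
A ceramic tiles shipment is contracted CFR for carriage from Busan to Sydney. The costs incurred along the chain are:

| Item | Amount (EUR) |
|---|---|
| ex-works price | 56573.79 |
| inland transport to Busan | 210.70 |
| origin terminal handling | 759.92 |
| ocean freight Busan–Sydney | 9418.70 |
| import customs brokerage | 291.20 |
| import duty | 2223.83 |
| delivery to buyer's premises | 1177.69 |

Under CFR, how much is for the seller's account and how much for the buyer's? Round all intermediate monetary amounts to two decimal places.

Seller: EUR 66963.11; buyer: EUR 3692.72

CFR: the seller pays costs through ocean freight to the destination port, but not insurance.
Seller's account: goods 56573.79 + inland to port 210.70 + origin terminal 759.92 + freight 9418.70 = 66963.11
Buyer's account: brokerage 291.20 + duty 2223.83 + delivery 1177.69 = 3692.72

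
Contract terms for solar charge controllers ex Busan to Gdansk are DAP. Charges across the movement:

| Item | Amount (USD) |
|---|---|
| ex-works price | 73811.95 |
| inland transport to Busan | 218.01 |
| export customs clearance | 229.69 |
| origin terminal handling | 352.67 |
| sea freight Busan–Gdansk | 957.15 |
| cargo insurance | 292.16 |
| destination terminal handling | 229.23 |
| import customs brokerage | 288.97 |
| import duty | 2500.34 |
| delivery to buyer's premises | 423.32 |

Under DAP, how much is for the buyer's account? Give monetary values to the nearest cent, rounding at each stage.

DAP: the seller bears all costs to the named destination except import duty and clearance.
Seller's account: goods 73811.95 + inland to port 218.01 + export clearance 229.69 + origin terminal 352.67 + freight 957.15 + insurance 292.16 + destination terminal 229.23 + delivery 423.32 = 76514.18
Buyer's account: brokerage 288.97 + duty 2500.34 = 2789.31

Buyer's account: USD 2789.31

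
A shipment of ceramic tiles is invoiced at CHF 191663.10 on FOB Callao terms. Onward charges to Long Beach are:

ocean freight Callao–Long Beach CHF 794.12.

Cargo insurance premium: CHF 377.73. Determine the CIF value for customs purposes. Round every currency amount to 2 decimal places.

CIF = FOB price + freight + insurance
CIF = 191663.10 + 794.12 + 377.73 = 192834.95

CIF value: CHF 192834.95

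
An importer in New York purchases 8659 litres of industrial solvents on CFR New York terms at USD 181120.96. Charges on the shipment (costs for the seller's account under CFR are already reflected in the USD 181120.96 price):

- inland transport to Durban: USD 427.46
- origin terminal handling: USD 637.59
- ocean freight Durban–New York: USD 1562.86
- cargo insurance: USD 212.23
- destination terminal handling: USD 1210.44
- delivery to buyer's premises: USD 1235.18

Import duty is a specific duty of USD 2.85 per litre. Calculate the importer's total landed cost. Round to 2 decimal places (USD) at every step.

Total landed cost: USD 208456.96

CFR: the seller pays costs through ocean freight to the destination port, but not insurance.
Already in the invoice (seller's account under CFR): inland to port, origin terminal, freight — exclude.
CIF value = CFR price + insurance = 181120.96 + 212.23 = 181333.19
Import duty = 8659 × 2.85 = 24678.15
Buyer bears: insurance 212.23 + destination terminal 1210.44 + delivery 1235.18 + duty 24678.15 = 27336.00
Landed cost = invoice 181120.96 + 27336.00 = 208456.96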